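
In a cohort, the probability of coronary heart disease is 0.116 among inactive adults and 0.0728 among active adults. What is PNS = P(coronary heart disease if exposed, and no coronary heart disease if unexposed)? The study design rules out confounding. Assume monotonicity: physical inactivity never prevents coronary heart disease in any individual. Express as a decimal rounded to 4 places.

Let p₁ = 0.116, p₀ = 0.0728.
Under exogeneity and monotonicity, PNS = p₁ − p₀.
PNS = 0.116 − 0.0728 = 0.0432

PNS ≈ 0.0432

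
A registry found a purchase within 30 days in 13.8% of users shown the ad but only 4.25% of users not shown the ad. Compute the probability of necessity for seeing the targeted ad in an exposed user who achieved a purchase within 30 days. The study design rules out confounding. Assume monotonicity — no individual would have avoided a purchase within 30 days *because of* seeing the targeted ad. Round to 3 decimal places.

PN ≈ 0.692

p₁ = 0.138, p₀ = 0.0425.
Under exogeneity and monotonicity, PN = (p₁ − p₀) / p₁.
PN = (0.138 − 0.0425) / 0.138 = 0.0955 / 0.138 ≈ 0.6920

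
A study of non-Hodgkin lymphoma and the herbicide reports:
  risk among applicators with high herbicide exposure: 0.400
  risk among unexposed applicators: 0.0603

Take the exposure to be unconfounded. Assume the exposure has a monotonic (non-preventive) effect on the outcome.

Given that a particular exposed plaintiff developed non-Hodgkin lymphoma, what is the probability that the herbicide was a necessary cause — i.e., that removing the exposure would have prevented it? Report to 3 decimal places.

Let p₁ = 0.4, p₀ = 0.0603.
Under exogeneity and monotonicity, PN = (p₁ − p₀) / p₁.
PN = (0.4 − 0.0603) / 0.4 = 0.3397 / 0.4 ≈ 0.8492

PN ≈ 0.849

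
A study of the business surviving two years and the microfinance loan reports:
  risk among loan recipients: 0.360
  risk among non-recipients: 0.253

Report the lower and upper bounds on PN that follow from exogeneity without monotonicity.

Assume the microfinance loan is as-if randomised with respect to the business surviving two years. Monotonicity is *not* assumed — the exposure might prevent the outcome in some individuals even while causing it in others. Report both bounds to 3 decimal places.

0.297 ≤ PN ≤ 1.000

Let p₁ = 0.36, p₀ = 0.253.
Under exogeneity alone the bounds on PN are max{0,(p₁−p₀)/p₁} ≤ PN ≤ min{1,(1−p₀)/p₁}.
  lower = (p₁ − p₀)/p₁ = 0.107 / 0.36 ≈ 0.2972
  upper = min{1, (1 − p₀)/p₁} = 0.747 / 0.36 ≈ 2.0750 → capped at 1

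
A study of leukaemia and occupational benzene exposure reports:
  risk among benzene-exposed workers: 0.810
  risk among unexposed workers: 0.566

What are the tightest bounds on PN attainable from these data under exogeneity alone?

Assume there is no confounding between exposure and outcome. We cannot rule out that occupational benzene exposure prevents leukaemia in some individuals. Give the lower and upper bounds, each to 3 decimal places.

Let p₁ = 0.81, p₀ = 0.566.
Under exogeneity alone the bounds on PN are max{0,(p₁−p₀)/p₁} ≤ PN ≤ min{1,(1−p₀)/p₁}.
  lower = (p₁ − p₀)/p₁ = 0.244 / 0.81 ≈ 0.3012
  upper = min{1, (1 − p₀)/p₁} = 0.434 / 0.81 ≈ 0.5358

0.301 ≤ PN ≤ 0.536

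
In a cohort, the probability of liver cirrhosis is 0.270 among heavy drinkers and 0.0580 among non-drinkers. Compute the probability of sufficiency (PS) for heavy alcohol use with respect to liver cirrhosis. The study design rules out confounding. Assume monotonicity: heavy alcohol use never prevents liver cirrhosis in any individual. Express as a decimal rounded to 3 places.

PS ≈ 0.225

Let p₁ = 0.27, p₀ = 0.058.
Under exogeneity and monotonicity, PS = (p₁ − p₀) / (1 − p₀).
PS = (0.27 − 0.058) / (1 − 0.058) = 0.212 / 0.942 ≈ 0.2251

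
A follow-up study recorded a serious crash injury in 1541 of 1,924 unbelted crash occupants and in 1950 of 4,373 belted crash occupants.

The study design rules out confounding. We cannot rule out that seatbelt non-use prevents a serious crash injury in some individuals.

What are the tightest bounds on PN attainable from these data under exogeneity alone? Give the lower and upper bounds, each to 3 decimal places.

p₁ = P(outcome | exposed) = 1541/1924 = 0.80094
p₀ = P(outcome | unexposed) = 1950/4373 = 0.44592
Under exogeneity alone the bounds on PN are max{0,(p₁−p₀)/p₁} ≤ PN ≤ min{1,(1−p₀)/p₁}.
  lower = (p₁ − p₀)/p₁ = 0.35502 / 0.80094 ≈ 0.4433
  upper = min{1, (1 − p₀)/p₁} = 0.55408 / 0.80094 ≈ 0.6918

0.443 ≤ PN ≤ 0.692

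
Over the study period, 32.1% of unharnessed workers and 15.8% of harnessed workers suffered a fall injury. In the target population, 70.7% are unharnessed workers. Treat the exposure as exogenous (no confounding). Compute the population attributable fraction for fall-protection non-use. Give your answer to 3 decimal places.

PAF ≈ 0.422

p₁ = 0.321, p₀ = 0.158.
Overall risk P(Y=1) = π·p₁ + (1−π)·p₀ = 0.707×0.321 + 0.293×0.158 = 0.27324.
Under exogeneity, PAF = [P(Y=1) − p₀] / P(Y=1).
PAF = (0.27324 − 0.158) / 0.27324 ≈ 0.4218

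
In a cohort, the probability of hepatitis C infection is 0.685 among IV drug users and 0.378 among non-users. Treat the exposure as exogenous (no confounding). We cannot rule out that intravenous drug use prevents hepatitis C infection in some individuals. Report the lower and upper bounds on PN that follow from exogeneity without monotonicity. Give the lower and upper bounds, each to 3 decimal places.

0.448 ≤ PN ≤ 0.908

Let p₁ = 0.685, p₀ = 0.378.
Under exogeneity alone the bounds on PN are max{0,(p₁−p₀)/p₁} ≤ PN ≤ min{1,(1−p₀)/p₁}.
  lower = (p₁ − p₀)/p₁ = 0.307 / 0.685 ≈ 0.4482
  upper = min{1, (1 − p₀)/p₁} = 0.622 / 0.685 ≈ 0.9080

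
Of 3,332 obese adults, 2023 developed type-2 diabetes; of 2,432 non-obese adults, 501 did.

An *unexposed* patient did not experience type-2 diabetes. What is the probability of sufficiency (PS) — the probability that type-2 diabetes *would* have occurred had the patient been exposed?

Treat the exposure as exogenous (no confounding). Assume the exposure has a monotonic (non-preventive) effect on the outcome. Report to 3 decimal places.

PS ≈ 0.505

p₁ = P(outcome | exposed) = 2023/3332 = 0.60714
p₀ = P(outcome | unexposed) = 501/2432 = 0.206
Under exogeneity and monotonicity, PS = (p₁ − p₀) / (1 − p₀).
PS = (0.60714 − 0.206) / (1 − 0.206) = 0.40114 / 0.794 ≈ 0.5052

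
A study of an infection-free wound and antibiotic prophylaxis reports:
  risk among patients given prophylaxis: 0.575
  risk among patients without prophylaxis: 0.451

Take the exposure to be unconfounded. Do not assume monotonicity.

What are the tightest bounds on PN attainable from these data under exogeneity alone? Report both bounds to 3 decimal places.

Let p₁ = 0.575, p₀ = 0.451.
Under exogeneity alone the bounds on PN are max{0,(p₁−p₀)/p₁} ≤ PN ≤ min{1,(1−p₀)/p₁}.
  lower = (p₁ − p₀)/p₁ = 0.124 / 0.575 ≈ 0.2157
  upper = min{1, (1 − p₀)/p₁} = 0.549 / 0.575 ≈ 0.9548

0.216 ≤ PN ≤ 0.955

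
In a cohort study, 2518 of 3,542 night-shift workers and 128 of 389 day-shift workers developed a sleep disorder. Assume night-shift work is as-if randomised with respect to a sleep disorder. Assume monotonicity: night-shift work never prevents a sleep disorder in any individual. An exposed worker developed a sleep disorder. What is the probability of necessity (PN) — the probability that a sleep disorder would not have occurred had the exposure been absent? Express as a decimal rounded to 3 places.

PN ≈ 0.537

p₁ = P(outcome | exposed) = 2518/3542 = 0.7109
p₀ = P(outcome | unexposed) = 128/389 = 0.32905
Under exogeneity and monotonicity, PN = (p₁ − p₀) / p₁.
PN = (0.7109 − 0.32905) / 0.7109 = 0.38185 / 0.7109 ≈ 0.5371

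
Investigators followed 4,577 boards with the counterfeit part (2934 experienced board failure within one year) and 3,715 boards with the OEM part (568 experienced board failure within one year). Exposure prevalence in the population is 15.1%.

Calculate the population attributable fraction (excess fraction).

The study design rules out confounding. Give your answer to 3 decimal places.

PAF ≈ 0.325

p₁ = P(outcome | exposed) = 2934/4577 = 0.64103
p₀ = P(outcome | unexposed) = 568/3715 = 0.15289
Overall risk P(Y=1) = π·p₁ + (1−π)·p₀ = 0.151×0.64103 + 0.849×0.15289 = 0.2266.
Under exogeneity, PAF = [P(Y=1) − p₀] / P(Y=1).
PAF = (0.2266 − 0.15289) / 0.2266 ≈ 0.3253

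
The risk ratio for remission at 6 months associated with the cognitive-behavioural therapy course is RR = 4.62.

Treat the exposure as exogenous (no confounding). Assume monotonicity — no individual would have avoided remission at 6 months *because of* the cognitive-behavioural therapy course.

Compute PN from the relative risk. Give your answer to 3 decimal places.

Under exogeneity and monotonicity, PN = (RR − 1) / RR = 1 − 1/RR.
PN = (4.62 − 1) / 4.62 = 3.62 / 4.62 ≈ 0.7835

PN ≈ 0.784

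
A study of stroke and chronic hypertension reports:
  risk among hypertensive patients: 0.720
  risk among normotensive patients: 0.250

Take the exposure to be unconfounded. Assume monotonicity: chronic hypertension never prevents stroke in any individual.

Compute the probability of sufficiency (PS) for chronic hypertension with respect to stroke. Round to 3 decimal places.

Let p₁ = 0.72, p₀ = 0.25.
Under exogeneity and monotonicity, PS = (p₁ − p₀) / (1 − p₀).
PS = (0.72 − 0.25) / (1 − 0.25) = 0.47 / 0.75 ≈ 0.6267

PS ≈ 0.627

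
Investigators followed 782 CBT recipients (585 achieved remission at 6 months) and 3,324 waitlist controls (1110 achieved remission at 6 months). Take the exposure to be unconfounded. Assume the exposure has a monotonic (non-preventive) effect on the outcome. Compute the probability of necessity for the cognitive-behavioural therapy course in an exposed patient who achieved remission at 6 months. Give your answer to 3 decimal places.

p₁ = P(outcome | exposed) = 585/782 = 0.74808
p₀ = P(outcome | unexposed) = 1110/3324 = 0.33394
Under exogeneity and monotonicity, PN = (p₁ − p₀) / p₁.
PN = (0.74808 − 0.33394) / 0.74808 = 0.41415 / 0.74808 ≈ 0.5536

PN ≈ 0.554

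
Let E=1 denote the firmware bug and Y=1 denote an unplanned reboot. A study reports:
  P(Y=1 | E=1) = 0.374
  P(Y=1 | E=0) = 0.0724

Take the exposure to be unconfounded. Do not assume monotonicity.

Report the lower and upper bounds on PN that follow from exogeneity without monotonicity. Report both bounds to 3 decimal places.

0.806 ≤ PN ≤ 1.000

Let p₁ = 0.374, p₀ = 0.0724.
Under exogeneity alone the bounds on PN are max{0,(p₁−p₀)/p₁} ≤ PN ≤ min{1,(1−p₀)/p₁}.
  lower = (p₁ − p₀)/p₁ = 0.3016 / 0.374 ≈ 0.8064
  upper = min{1, (1 − p₀)/p₁} = 0.9276 / 0.374 ≈ 2.4802 → capped at 1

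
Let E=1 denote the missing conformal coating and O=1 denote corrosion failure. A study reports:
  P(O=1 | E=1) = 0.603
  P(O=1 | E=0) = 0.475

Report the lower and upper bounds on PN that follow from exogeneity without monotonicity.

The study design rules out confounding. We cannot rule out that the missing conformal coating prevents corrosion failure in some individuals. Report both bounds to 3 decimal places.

Let p₁ = 0.603, p₀ = 0.475.
Under exogeneity alone the bounds on PN are max{0,(p₁−p₀)/p₁} ≤ PN ≤ min{1,(1−p₀)/p₁}.
  lower = (p₁ − p₀)/p₁ = 0.128 / 0.603 ≈ 0.2123
  upper = min{1, (1 − p₀)/p₁} = 0.525 / 0.603 ≈ 0.8706

0.212 ≤ PN ≤ 0.871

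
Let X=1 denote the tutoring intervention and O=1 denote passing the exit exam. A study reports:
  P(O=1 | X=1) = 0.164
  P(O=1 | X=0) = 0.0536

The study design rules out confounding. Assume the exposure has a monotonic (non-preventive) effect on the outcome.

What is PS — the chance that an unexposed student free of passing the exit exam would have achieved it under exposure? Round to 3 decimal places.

PS ≈ 0.117

Let p₁ = 0.164, p₀ = 0.0536.
Under exogeneity and monotonicity, PS = (p₁ − p₀) / (1 − p₀).
PS = (0.164 − 0.0536) / (1 − 0.0536) = 0.1104 / 0.9464 ≈ 0.1167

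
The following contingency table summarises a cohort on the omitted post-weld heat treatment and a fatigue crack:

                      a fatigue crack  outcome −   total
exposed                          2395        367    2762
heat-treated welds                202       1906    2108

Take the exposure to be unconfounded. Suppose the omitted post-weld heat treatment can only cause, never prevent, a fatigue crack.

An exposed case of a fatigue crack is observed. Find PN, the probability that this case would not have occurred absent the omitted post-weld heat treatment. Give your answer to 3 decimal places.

p₁ = P(outcome | exposed) = 2395/2762 = 0.86713
p₀ = P(outcome | unexposed) = 202/2108 = 0.095825
Under exogeneity and monotonicity, PN = (p₁ − p₀) / p₁.
PN = (0.86713 − 0.095825) / 0.86713 = 0.7713 / 0.86713 ≈ 0.8895

PN ≈ 0.889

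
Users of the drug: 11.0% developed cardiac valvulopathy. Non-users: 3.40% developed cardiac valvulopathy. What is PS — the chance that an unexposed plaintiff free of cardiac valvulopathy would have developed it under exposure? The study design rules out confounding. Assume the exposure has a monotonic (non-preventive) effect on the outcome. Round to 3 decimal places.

p₁ = 0.11, p₀ = 0.034.
Under exogeneity and monotonicity, PS = (p₁ − p₀) / (1 − p₀).
PS = (0.11 − 0.034) / (1 − 0.034) = 0.076 / 0.966 ≈ 0.0787

PS ≈ 0.079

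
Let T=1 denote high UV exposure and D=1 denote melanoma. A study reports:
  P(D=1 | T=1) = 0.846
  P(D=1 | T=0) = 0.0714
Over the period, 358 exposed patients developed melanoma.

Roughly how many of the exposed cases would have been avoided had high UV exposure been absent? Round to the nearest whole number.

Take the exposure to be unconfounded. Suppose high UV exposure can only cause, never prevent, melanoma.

Let p₁ = 0.846, p₀ = 0.0714.
PN = (p₁ − p₀)/p₁ = (0.846 − 0.0714) / 0.846 ≈ 0.91560.
Attributable cases ≈ PN × (exposed cases) = 0.91560 × 358 ≈ 327.79.

about 328 cases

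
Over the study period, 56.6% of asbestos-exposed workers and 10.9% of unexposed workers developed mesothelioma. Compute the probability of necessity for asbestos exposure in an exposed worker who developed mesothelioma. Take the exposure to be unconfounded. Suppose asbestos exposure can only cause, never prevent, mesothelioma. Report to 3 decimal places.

p₁ = 0.566, p₀ = 0.109.
Under exogeneity and monotonicity, PN = (p₁ − p₀) / p₁.
PN = (0.566 − 0.109) / 0.566 = 0.457 / 0.566 ≈ 0.8074

PN ≈ 0.807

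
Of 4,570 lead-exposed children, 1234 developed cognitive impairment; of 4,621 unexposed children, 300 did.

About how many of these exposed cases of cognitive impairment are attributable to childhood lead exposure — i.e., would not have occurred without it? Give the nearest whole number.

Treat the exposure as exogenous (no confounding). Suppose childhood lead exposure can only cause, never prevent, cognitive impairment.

about 937 cases

p₁ = P(outcome | exposed) = 1234/4570 = 0.27002
p₀ = P(outcome | unexposed) = 300/4621 = 0.064921
PN = (p₁ − p₀)/p₁ = (0.27002 − 0.064921) / 0.27002 ≈ 0.75957.
Attributable cases ≈ PN × (exposed cases) = 0.75957 × 1234 ≈ 937.31.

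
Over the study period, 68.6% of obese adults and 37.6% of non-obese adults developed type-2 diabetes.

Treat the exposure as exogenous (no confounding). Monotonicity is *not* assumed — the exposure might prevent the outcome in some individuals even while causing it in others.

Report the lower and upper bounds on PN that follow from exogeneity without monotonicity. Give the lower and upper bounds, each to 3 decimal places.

0.452 ≤ PN ≤ 0.910

p₁ = 0.686, p₀ = 0.376.
Under exogeneity alone the bounds on PN are max{0,(p₁−p₀)/p₁} ≤ PN ≤ min{1,(1−p₀)/p₁}.
  lower = (p₁ − p₀)/p₁ = 0.31 / 0.686 ≈ 0.4519
  upper = min{1, (1 − p₀)/p₁} = 0.624 / 0.686 ≈ 0.9096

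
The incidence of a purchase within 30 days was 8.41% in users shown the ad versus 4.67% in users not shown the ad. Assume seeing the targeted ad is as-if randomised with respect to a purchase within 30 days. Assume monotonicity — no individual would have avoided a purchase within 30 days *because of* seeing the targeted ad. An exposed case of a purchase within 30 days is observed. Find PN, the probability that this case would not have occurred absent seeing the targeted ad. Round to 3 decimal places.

PN ≈ 0.445

p₁ = 0.0841, p₀ = 0.0467.
Under exogeneity and monotonicity, PN = (p₁ − p₀) / p₁.
PN = (0.0841 − 0.0467) / 0.0841 = 0.0374 / 0.0841 ≈ 0.4447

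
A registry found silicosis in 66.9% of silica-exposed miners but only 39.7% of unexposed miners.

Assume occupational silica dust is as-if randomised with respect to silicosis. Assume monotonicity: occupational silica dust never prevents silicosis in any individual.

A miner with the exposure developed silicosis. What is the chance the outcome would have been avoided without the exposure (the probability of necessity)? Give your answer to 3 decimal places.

PN ≈ 0.407

p₁ = 0.669, p₀ = 0.397.
Under exogeneity and monotonicity, PN = (p₁ − p₀) / p₁.
PN = (0.669 − 0.397) / 0.669 = 0.272 / 0.669 ≈ 0.4066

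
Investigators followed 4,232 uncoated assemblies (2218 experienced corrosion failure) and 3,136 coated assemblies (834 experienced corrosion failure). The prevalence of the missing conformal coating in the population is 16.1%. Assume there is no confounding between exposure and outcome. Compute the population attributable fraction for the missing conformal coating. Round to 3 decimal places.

PAF ≈ 0.135

p₁ = P(outcome | exposed) = 2218/4232 = 0.5241
p₀ = P(outcome | unexposed) = 834/3136 = 0.26594
Overall risk P(Y=1) = π·p₁ + (1−π)·p₀ = 0.161×0.5241 + 0.839×0.26594 = 0.30751.
Under exogeneity, PAF = [P(Y=1) − p₀] / P(Y=1).
PAF = (0.30751 − 0.26594) / 0.30751 ≈ 0.1352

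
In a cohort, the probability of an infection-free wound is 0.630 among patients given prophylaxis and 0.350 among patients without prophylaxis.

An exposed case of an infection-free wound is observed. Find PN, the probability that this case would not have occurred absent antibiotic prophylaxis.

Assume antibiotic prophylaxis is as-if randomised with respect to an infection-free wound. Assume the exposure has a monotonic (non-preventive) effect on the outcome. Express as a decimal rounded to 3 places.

PN ≈ 0.444

Let p₁ = 0.63, p₀ = 0.35.
Under exogeneity and monotonicity, PN = (p₁ − p₀) / p₁.
PN = (0.63 − 0.35) / 0.63 = 0.28 / 0.63 ≈ 0.4444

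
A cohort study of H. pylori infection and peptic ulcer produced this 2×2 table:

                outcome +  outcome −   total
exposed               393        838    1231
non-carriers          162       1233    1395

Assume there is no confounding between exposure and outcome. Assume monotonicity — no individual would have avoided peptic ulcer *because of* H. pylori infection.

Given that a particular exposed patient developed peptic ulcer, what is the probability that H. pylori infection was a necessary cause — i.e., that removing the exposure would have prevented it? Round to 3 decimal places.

PN ≈ 0.636

p₁ = P(outcome | exposed) = 393/1231 = 0.31925
p₀ = P(outcome | unexposed) = 162/1395 = 0.11613
Under exogeneity and monotonicity, PN = (p₁ − p₀) / p₁.
PN = (0.31925 − 0.11613) / 0.31925 = 0.20312 / 0.31925 ≈ 0.6362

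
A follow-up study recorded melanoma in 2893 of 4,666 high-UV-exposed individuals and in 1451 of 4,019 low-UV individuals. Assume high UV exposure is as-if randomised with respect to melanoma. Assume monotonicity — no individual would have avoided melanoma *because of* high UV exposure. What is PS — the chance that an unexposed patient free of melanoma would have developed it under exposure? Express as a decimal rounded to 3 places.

p₁ = P(outcome | exposed) = 2893/4666 = 0.62002
p₀ = P(outcome | unexposed) = 1451/4019 = 0.36104
Under exogeneity and monotonicity, PS = (p₁ − p₀) / (1 − p₀).
PS = (0.62002 − 0.36104) / (1 − 0.36104) = 0.25898 / 0.63896 ≈ 0.4053

PS ≈ 0.405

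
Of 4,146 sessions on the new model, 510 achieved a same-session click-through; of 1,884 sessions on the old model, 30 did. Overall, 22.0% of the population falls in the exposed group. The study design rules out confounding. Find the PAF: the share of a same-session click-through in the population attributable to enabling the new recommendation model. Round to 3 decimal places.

PAF ≈ 0.597

p₁ = P(outcome | exposed) = 510/4146 = 0.12301
p₀ = P(outcome | unexposed) = 30/1884 = 0.015924
Overall risk P(Y=1) = π·p₁ + (1−π)·p₀ = 0.22×0.12301 + 0.78×0.015924 = 0.039483.
Under exogeneity, PAF = [P(Y=1) − p₀] / P(Y=1).
PAF = (0.039483 − 0.015924) / 0.039483 ≈ 0.5967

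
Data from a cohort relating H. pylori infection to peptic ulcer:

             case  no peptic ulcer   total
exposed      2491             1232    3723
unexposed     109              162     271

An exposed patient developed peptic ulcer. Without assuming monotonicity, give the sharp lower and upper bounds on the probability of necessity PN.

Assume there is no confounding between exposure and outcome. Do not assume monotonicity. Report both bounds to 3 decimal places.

0.399 ≤ PN ≤ 0.893

p₁ = P(outcome | exposed) = 2491/3723 = 0.66908
p₀ = P(outcome | unexposed) = 109/271 = 0.40221
Under exogeneity alone the bounds on PN are max{0,(p₁−p₀)/p₁} ≤ PN ≤ min{1,(1−p₀)/p₁}.
  lower = (p₁ − p₀)/p₁ = 0.26687 / 0.66908 ≈ 0.3989
  upper = min{1, (1 − p₀)/p₁} = 0.59779 / 0.66908 ≈ 0.8934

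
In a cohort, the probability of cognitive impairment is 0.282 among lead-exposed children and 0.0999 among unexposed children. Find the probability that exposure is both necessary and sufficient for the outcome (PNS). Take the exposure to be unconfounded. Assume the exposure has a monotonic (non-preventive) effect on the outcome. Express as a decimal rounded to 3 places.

Let p₁ = 0.282, p₀ = 0.0999.
Under exogeneity and monotonicity, PNS = p₁ − p₀.
PNS = 0.282 − 0.0999 = 0.1821

PNS ≈ 0.182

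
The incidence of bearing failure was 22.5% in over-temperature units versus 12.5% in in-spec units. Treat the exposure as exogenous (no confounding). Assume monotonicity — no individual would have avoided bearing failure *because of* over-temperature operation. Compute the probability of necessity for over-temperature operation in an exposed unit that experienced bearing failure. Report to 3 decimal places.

p₁ = 0.225, p₀ = 0.125.
Under exogeneity and monotonicity, PN = (p₁ − p₀) / p₁.
PN = (0.225 − 0.125) / 0.225 = 0.1 / 0.225 ≈ 0.4444

PN ≈ 0.444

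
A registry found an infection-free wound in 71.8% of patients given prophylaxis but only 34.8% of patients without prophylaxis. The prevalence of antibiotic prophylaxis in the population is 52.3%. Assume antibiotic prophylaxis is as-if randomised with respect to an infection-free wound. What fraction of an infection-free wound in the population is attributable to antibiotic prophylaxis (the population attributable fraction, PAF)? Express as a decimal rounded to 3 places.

p₁ = 0.718, p₀ = 0.348.
Overall risk P(Y=1) = π·p₁ + (1−π)·p₀ = 0.523×0.718 + 0.477×0.348 = 0.54151.
Under exogeneity, PAF = [P(Y=1) − p₀] / P(Y=1).
PAF = (0.54151 − 0.348) / 0.54151 ≈ 0.3574

PAF ≈ 0.357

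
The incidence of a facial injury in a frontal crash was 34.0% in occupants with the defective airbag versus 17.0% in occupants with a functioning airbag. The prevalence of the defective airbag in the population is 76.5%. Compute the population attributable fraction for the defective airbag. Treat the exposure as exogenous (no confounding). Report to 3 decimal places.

PAF ≈ 0.433

p₁ = 0.34, p₀ = 0.17.
Overall risk P(Y=1) = π·p₁ + (1−π)·p₀ = 0.765×0.34 + 0.235×0.17 = 0.30005.
Under exogeneity, PAF = [P(Y=1) − p₀] / P(Y=1).
PAF = (0.30005 − 0.17) / 0.30005 ≈ 0.4334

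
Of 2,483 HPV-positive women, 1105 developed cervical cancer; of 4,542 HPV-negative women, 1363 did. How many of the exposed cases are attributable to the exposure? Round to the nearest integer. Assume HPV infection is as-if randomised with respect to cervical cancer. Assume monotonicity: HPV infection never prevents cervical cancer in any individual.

p₁ = P(outcome | exposed) = 1105/2483 = 0.44503
p₀ = P(outcome | unexposed) = 1363/4542 = 0.30009
PN = (p₁ − p₀)/p₁ = (0.44503 − 0.30009) / 0.44503 ≈ 0.32568.
Attributable cases ≈ PN × (exposed cases) = 0.32568 × 1105 ≈ 359.88.

about 360 cases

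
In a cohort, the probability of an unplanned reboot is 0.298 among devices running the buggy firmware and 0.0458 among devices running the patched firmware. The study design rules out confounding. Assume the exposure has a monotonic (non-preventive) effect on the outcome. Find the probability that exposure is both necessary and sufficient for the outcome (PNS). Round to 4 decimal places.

Let p₁ = 0.298, p₀ = 0.0458.
Under exogeneity and monotonicity, PNS = p₁ − p₀.
PNS = 0.298 − 0.0458 = 0.2522

PNS ≈ 0.2522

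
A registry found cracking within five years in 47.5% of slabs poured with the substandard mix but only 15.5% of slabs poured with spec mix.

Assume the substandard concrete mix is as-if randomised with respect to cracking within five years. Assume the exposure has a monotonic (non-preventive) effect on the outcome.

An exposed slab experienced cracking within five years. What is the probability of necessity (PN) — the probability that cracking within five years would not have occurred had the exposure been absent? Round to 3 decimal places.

PN ≈ 0.674

p₁ = 0.475, p₀ = 0.155.
Under exogeneity and monotonicity, PN = (p₁ − p₀) / p₁.
PN = (0.475 − 0.155) / 0.475 = 0.32 / 0.475 ≈ 0.6737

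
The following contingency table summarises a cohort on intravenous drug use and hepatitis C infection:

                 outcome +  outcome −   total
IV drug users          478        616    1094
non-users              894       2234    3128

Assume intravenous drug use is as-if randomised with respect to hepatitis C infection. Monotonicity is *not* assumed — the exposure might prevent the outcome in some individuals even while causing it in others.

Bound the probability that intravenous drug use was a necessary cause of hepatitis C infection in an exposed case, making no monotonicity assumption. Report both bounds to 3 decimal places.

p₁ = P(outcome | exposed) = 478/1094 = 0.43693
p₀ = P(outcome | unexposed) = 894/3128 = 0.28581
Under exogeneity alone the bounds on PN are max{0,(p₁−p₀)/p₁} ≤ PN ≤ min{1,(1−p₀)/p₁}.
  lower = (p₁ − p₀)/p₁ = 0.15112 / 0.43693 ≈ 0.3459
  upper = min{1, (1 − p₀)/p₁} = 0.71419 / 0.43693 ≈ 1.6346 → capped at 1

0.346 ≤ PN ≤ 1.000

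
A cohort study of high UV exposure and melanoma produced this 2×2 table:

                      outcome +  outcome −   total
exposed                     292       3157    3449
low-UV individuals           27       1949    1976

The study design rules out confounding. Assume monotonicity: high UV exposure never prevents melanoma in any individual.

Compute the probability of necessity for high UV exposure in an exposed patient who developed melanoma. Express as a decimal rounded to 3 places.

p₁ = P(outcome | exposed) = 292/3449 = 0.084662
p₀ = P(outcome | unexposed) = 27/1976 = 0.013664
Under exogeneity and monotonicity, PN = (p₁ − p₀)/p₁.
PN = (0.084662 − 0.013664) / 0.084662 ≈ 0.8386

PN ≈ 0.839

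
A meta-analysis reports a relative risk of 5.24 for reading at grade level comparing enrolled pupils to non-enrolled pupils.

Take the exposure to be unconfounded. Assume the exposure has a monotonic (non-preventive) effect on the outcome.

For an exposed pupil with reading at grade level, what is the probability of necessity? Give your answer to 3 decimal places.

PN ≈ 0.809

Under exogeneity and monotonicity, PN = (RR − 1) / RR = 1 − 1/RR.
PN = (5.24 − 1) / 5.24 = 4.24 / 5.24 ≈ 0.8092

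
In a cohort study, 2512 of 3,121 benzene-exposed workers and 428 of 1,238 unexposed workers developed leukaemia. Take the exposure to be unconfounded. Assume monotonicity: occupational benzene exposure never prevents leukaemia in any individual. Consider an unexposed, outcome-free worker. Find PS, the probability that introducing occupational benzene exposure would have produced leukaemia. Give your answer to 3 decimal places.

PS ≈ 0.702

p₁ = P(outcome | exposed) = 2512/3121 = 0.80487
p₀ = P(outcome | unexposed) = 428/1238 = 0.34572
Under exogeneity and monotonicity, PS = (p₁ − p₀) / (1 − p₀).
PS = (0.80487 − 0.34572) / (1 − 0.34572) = 0.45915 / 0.65428 ≈ 0.7018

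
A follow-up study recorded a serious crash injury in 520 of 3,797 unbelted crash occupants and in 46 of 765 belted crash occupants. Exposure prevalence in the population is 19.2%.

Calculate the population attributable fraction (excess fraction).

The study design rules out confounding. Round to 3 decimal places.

p₁ = P(outcome | exposed) = 520/3797 = 0.13695
p₀ = P(outcome | unexposed) = 46/765 = 0.060131
Overall risk P(Y=1) = π·p₁ + (1−π)·p₀ = 0.192×0.13695 + 0.808×0.060131 = 0.07488.
Under exogeneity, PAF = [P(Y=1) − p₀] / P(Y=1).
PAF = (0.07488 − 0.060131) / 0.07488 ≈ 0.1970

PAF ≈ 0.197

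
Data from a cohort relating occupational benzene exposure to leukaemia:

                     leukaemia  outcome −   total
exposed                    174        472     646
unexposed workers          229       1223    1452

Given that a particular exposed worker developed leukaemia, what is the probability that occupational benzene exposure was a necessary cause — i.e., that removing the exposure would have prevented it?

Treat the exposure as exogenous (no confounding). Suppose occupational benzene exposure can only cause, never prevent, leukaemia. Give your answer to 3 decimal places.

p₁ = P(outcome | exposed) = 174/646 = 0.26935
p₀ = P(outcome | unexposed) = 229/1452 = 0.15771
Under exogeneity and monotonicity, PN = (p₁ − p₀) / p₁.
PN = (0.26935 − 0.15771) / 0.26935 = 0.11164 / 0.26935 ≈ 0.4145

PN ≈ 0.414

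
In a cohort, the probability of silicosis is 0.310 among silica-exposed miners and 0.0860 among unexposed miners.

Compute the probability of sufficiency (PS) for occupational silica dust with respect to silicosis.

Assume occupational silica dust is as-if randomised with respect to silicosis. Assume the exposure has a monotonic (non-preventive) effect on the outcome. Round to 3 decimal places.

PS ≈ 0.245

Let p₁ = 0.31, p₀ = 0.086.
Under exogeneity and monotonicity, PS = (p₁ − p₀) / (1 − p₀).
PS = (0.31 − 0.086) / (1 − 0.086) = 0.224 / 0.914 ≈ 0.2451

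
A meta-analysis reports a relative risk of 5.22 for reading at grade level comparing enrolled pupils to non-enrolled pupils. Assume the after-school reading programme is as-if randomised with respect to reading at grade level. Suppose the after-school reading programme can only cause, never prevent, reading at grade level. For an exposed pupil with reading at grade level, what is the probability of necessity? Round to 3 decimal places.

PN ≈ 0.808

Under exogeneity and monotonicity, PN = (RR − 1) / RR = 1 − 1/RR.
PN = (5.22 − 1) / 5.22 = 4.22 / 5.22 ≈ 0.8084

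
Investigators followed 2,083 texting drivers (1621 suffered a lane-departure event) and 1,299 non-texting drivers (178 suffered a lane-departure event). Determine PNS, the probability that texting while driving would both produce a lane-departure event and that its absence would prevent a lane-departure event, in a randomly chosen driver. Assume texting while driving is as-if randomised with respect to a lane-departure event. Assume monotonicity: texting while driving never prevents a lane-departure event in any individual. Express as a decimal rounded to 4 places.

PNS ≈ 0.6412

p₁ = P(outcome | exposed) = 1621/2083 = 0.7782
p₀ = P(outcome | unexposed) = 178/1299 = 0.13703
Under exogeneity and monotonicity, PNS = p₁ − p₀.
PNS = 0.7782 − 0.13703 = 0.64118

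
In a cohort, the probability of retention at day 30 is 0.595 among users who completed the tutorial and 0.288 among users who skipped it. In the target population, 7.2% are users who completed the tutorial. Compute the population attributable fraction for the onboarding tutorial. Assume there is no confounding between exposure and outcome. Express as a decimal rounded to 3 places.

Let p₁ = 0.595, p₀ = 0.288.
Overall risk P(Y=1) = π·p₁ + (1−π)·p₀ = 0.072×0.595 + 0.928×0.288 = 0.3101.
Under exogeneity, PAF = [P(Y=1) − p₀] / P(Y=1).
PAF = (0.3101 − 0.288) / 0.3101 ≈ 0.0713

PAF ≈ 0.071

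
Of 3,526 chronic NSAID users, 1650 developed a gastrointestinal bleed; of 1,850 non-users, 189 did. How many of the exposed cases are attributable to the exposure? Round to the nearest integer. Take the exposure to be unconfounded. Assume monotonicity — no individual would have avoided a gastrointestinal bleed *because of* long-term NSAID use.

p₁ = P(outcome | exposed) = 1650/3526 = 0.46795
p₀ = P(outcome | unexposed) = 189/1850 = 0.10216
PN = (p₁ − p₀)/p₁ = (0.46795 − 0.10216) / 0.46795 ≈ 0.78168.
Attributable cases ≈ PN × (exposed cases) = 0.78168 × 1650 ≈ 1289.78.

about 1290 cases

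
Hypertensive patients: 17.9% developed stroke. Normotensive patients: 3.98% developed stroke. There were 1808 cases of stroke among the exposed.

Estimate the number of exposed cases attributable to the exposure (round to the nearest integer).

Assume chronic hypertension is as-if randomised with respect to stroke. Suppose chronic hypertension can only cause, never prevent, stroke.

p₁ = 0.179, p₀ = 0.0398.
PN = (p₁ − p₀)/p₁ = (0.179 − 0.0398) / 0.179 ≈ 0.77765.
Attributable cases ≈ PN × (exposed cases) = 0.77765 × 1808 ≈ 1406.00.

about 1406 cases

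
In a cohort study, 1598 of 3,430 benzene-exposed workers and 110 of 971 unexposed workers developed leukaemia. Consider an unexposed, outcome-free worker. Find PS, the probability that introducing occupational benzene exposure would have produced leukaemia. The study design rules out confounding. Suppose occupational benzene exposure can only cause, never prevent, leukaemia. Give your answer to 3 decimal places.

PS ≈ 0.398

p₁ = P(outcome | exposed) = 1598/3430 = 0.46589
p₀ = P(outcome | unexposed) = 110/971 = 0.11329
Under exogeneity and monotonicity, PS = (p₁ − p₀) / (1 − p₀).
PS = (0.46589 − 0.11329) / (1 − 0.11329) = 0.3526 / 0.88671 ≈ 0.3977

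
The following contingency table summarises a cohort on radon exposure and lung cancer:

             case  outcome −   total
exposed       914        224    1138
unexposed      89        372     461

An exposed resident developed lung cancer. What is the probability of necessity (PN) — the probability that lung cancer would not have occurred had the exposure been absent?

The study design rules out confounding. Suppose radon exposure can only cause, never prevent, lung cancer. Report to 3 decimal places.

PN ≈ 0.760

p₁ = P(outcome | exposed) = 914/1138 = 0.80316
p₀ = P(outcome | unexposed) = 89/461 = 0.19306
Under exogeneity and monotonicity, PN = (p₁ − p₀) / p₁.
PN = (0.80316 − 0.19306) / 0.80316 = 0.6101 / 0.80316 ≈ 0.7596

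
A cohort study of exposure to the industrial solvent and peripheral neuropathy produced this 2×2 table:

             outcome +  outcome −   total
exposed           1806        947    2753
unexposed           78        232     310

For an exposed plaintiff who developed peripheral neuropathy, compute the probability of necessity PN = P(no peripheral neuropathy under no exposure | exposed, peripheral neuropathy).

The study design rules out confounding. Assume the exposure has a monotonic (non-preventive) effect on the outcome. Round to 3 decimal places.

p₁ = P(outcome | exposed) = 1806/2753 = 0.65601
p₀ = P(outcome | unexposed) = 78/310 = 0.25161
Under exogeneity and monotonicity, PN = (p₁ − p₀) / p₁.
PN = (0.65601 − 0.25161) / 0.65601 = 0.4044 / 0.65601 ≈ 0.6165

PN ≈ 0.616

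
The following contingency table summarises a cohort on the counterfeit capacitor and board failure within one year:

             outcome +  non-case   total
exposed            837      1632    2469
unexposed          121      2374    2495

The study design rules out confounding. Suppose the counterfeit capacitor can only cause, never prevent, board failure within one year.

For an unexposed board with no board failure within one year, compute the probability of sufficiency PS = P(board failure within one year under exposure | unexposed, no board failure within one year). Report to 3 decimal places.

p₁ = P(outcome | exposed) = 837/2469 = 0.339
p₀ = P(outcome | unexposed) = 121/2495 = 0.048497
Under exogeneity and monotonicity, PS = (p₁ − p₀) / (1 − p₀).
PS = (0.339 − 0.048497) / (1 − 0.048497) = 0.29051 / 0.9515 ≈ 0.3053

PS ≈ 0.305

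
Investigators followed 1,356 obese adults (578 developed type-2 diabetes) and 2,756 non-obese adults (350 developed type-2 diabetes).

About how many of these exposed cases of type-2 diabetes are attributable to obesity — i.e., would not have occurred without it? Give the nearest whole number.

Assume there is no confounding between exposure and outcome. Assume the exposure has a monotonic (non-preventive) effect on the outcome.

about 406 cases

p₁ = P(outcome | exposed) = 578/1356 = 0.42625
p₀ = P(outcome | unexposed) = 350/2756 = 0.127
PN = (p₁ − p₀)/p₁ = (0.42625 − 0.127) / 0.42625 ≈ 0.70207.
Attributable cases ≈ PN × (exposed cases) = 0.70207 × 578 ≈ 405.79.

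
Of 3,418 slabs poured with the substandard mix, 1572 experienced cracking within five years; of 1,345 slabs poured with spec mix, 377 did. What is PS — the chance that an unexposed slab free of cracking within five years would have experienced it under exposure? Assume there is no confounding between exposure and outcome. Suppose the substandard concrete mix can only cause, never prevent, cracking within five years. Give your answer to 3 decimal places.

p₁ = P(outcome | exposed) = 1572/3418 = 0.45992
p₀ = P(outcome | unexposed) = 377/1345 = 0.2803
Under exogeneity and monotonicity, PS = (p₁ − p₀) / (1 − p₀).
PS = (0.45992 − 0.2803) / (1 − 0.2803) = 0.17962 / 0.7197 ≈ 0.2496

PS ≈ 0.250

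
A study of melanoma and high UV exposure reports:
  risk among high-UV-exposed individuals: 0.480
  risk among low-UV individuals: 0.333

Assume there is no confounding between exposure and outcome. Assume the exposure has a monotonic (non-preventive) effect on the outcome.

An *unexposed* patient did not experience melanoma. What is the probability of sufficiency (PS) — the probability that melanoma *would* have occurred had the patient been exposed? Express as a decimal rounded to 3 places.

Let p₁ = 0.48, p₀ = 0.333.
Under exogeneity and monotonicity, PS = (p₁ − p₀) / (1 − p₀).
PS = (0.48 − 0.333) / (1 − 0.333) = 0.147 / 0.667 ≈ 0.2204

PS ≈ 0.220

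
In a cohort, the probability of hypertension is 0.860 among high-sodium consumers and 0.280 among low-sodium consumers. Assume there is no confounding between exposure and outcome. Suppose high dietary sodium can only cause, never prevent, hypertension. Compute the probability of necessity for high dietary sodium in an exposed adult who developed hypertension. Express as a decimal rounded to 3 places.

Let p₁ = 0.86, p₀ = 0.28.
Under exogeneity and monotonicity, PN = (p₁ − p₀) / p₁.
PN = (0.86 − 0.28) / 0.86 = 0.58 / 0.86 ≈ 0.6744

PN ≈ 0.674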